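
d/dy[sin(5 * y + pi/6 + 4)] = 5*cos(5*y + pi/6 + 4)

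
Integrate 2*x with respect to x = x^2 + C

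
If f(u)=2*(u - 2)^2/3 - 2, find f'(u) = 4*u/3 - 8/3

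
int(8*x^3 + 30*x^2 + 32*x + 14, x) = 2*x^4 + 10*x^3 + 16*x^2 + 14*x + C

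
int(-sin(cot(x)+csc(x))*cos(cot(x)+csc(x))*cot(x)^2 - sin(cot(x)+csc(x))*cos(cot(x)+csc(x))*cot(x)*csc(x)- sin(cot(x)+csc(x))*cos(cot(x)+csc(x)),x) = sin(cot(x) + csc(x))^2/2 + C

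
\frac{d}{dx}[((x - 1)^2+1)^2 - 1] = 4*x^3 - 12*x^2 + 16*x - 8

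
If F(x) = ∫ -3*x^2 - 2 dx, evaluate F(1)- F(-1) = -6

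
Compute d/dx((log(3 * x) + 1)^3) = (3*log(x)^2 + 6*log(x) + 6*log(3)*log(x) + 3 + 3*log(3)^2 + 6*log(3))/x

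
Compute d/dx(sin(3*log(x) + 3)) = 3*cos(3*log(x) + 3)/x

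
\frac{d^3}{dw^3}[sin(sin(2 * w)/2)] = 6*sin(2*w)*sin(sin(2*w)/2)*cos(2*w) - cos(2*w)^3*cos(sin(2*w)/2) - 4*cos(2*w)*cos(sin(2*w)/2)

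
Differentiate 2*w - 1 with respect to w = 2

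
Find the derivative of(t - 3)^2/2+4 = t - 3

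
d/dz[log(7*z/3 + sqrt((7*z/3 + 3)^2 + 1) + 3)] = (49*z + 7*sqrt(49*z^2 + 126*z + 90) + 63)/(49*z^2 + 7*z*sqrt(49*z^2 + 126*z + 90) + 126*z + 9*sqrt(49*z^2 + 126*z + 90) + 90)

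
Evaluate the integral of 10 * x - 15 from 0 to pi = -15*pi + 5*pi^2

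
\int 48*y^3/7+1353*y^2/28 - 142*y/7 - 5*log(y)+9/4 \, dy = -5*y*log(y) + (3*y^2 + 28*y - 21)*(16*y^2 + y + 8)/28 + C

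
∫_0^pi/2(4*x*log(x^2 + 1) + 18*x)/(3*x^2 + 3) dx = log(1 + pi^2/4)^2/3 + 3*log(1 + pi^2/4)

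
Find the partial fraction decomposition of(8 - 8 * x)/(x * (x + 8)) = -9/(x + 8) + 1/x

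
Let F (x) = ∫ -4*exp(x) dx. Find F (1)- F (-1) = -4*E + 4*exp(-1)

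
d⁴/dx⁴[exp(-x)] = exp(-x)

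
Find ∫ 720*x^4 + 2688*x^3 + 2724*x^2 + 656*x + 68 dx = 144*x^5 + 672*x^4 + 908*x^3 + 328*x^2 + 68*x + C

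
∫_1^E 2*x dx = -1 + exp(2)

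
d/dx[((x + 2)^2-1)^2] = 4*x^3 + 24*x^2 + 44*x + 24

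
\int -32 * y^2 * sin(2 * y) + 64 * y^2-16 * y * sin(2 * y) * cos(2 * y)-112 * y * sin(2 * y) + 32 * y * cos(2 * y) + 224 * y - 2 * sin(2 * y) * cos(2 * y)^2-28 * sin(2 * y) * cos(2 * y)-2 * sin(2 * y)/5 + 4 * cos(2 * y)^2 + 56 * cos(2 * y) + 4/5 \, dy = 4*y/5 + (4*y + cos(2*y))^3/3 + 7*(4*y + cos(2*y))^2 + cos(2*y)/5 + C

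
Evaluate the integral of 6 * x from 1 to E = -3 + 3*exp(2)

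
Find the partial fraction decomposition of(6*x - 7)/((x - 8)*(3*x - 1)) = 15/(23*(3*x - 1)) + 41/(23*(x - 8))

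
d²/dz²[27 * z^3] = 162*z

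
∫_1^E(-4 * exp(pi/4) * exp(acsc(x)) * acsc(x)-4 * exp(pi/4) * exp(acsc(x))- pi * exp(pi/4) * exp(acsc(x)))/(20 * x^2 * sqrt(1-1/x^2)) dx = -3*pi*exp(3*pi/4)/20 + (acsc(E) + pi/4)*exp(acsc(E) + pi/4)/5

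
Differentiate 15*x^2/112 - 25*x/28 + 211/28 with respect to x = 15*x/56 - 25/28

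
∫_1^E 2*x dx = -1 + exp(2)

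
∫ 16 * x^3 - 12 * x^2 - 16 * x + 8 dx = 4*x^4 - 4*x^3 - 8*x^2 + 8*x + C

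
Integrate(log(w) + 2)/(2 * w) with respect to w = (log(w) + 2)^2/4 + C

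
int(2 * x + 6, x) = x^2 + 6*x + C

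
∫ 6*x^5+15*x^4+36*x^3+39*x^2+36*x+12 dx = x^6 + 3*x^5 + 9*x^4 + 13*x^3 + 18*x^2 + 12*x + C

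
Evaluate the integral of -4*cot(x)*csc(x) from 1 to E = -4*csc(1) + 4*csc(E)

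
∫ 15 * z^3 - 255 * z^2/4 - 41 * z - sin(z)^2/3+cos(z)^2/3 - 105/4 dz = 15*z^4/4 - 85*z^3/4 - 41*z^2/2 - 105*z/4 + sin(2*z)/6 + C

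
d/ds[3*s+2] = 3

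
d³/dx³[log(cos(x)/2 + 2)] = (14*sin(x) - 2*sin(2*x))/(cos(x) + 4)^3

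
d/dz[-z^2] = -2*z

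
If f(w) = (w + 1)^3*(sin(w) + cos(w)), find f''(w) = -w^3*sin(w) - w^3*cos(w) - 9*w^2*sin(w) + 3*w^2*cos(w) - 9*w*sin(w) + 15*w*cos(w) - sin(w) + 11*cos(w)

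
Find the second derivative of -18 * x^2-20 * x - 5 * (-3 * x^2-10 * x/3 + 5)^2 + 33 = -540*x^2 - 600*x + 1376/9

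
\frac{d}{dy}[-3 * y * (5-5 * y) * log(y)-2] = 30*y*log(y) + 15*y - 15*log(y) - 15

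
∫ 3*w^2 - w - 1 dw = w^3 - w^2/2 - w + C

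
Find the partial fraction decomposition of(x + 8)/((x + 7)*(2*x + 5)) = 11/(9*(2*x + 5)) - 1/(9*(x + 7))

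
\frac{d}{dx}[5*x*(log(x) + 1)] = 5*log(x) + 10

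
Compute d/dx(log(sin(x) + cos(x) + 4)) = (-sin(x) + cos(x))/(sin(x) + cos(x) + 4)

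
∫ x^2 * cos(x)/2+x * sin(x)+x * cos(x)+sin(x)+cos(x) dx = ((x + 1)^2 + 1)*sin(x)/2 + C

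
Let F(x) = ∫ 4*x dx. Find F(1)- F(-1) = 0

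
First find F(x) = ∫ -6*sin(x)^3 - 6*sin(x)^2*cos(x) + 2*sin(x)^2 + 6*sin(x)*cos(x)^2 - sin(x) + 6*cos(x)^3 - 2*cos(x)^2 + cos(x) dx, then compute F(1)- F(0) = -2 - (sin(2) + 1) + cos(1) + sin(1) + 4*sqrt(2)*sin(pi/4 + 1)^3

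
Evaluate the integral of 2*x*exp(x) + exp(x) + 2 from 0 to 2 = 5 + 3*exp(2)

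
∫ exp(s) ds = exp(s) + C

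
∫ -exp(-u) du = exp(-u) + C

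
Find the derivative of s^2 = 2*s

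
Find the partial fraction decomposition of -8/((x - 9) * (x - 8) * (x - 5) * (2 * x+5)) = 64/(7245*(2*x + 5)) - 2/(45*(x - 5)) + 8/(63*(x - 8)) - 2/(23*(x - 9))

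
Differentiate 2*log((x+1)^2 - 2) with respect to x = (4*x + 4)/(x^2 + 2*x - 1)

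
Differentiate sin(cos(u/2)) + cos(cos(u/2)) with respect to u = -sqrt(2)*sin(u/2)*cos(cos(u/2) + pi/4)/2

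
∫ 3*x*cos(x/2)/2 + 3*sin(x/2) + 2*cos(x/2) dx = (3*x + 4)*sin(x/2) + C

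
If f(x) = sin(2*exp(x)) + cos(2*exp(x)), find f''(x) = 2*sqrt(2)*(-2*exp(x)*sin(2*exp(x) + pi/4) + cos(2*exp(x) + pi/4))*exp(x)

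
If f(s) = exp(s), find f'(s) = exp(s)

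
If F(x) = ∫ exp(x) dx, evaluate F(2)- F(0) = -1 + exp(2)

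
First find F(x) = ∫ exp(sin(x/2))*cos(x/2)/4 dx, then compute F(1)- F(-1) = -exp(-sin(1/2))/2 + exp(sin(1/2))/2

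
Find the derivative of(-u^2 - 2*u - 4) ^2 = 4*u^3 + 12*u^2 + 24*u + 16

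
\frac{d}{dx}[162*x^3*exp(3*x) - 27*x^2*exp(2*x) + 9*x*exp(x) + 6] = 486*x^3*exp(3*x) + 486*x^2*exp(3*x) - 54*x^2*exp(2*x) - 54*x*exp(2*x) + 9*x*exp(x) + 9*exp(x)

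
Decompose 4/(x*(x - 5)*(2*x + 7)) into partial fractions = 16/(119*(2*x + 7)) + 4/(85*(x - 5)) - 4/(35*x)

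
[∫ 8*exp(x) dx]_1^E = -8*E + 8*exp(E)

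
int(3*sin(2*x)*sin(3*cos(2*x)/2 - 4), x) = cos(3*cos(2*x)/2 - 4) + C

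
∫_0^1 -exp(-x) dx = -1 + exp(-1)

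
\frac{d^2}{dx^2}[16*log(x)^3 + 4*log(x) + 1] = (-48*log(x)^2 + 96*log(x) - 4)/x^2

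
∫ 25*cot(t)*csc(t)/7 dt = -25/(7*sin(t)) + C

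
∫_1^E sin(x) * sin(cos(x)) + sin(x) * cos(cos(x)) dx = sqrt(2)*(-sin(-cos(1) + pi/4) + cos(cos(E) + pi/4))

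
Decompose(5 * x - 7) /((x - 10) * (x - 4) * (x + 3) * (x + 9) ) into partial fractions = 2/(57*(x + 9)) - 11/(273*(x + 3)) - 1/(42*(x - 4)) + 43/(1482*(x - 10))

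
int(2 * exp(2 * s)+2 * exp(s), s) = (exp(s) + 1)^2 + C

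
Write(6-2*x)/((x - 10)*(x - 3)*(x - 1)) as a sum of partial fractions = 2/(9*(x - 1)) - 2/(9*(x - 10))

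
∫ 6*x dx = 3*x^2 + C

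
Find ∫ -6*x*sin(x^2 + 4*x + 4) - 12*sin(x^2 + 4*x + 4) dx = 3*cos((x + 2)^2) + C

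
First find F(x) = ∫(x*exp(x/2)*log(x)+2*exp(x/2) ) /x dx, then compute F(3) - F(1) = 2*exp(3/2)*log(3)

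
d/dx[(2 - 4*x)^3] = -192*x^2 + 192*x - 48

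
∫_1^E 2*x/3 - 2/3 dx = (-1 + E)^2/3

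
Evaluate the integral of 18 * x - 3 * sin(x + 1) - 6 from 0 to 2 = 3*cos(3) - 3*cos(1) + 24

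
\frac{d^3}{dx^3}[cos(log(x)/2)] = (-7*sin(log(x)/2) + 6*cos(log(x)/2))/(8*x^3)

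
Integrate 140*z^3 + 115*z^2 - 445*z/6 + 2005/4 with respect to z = 35*z^4 + 115*z^3/3 - 445*z^2/12 + 2005*z/4 + C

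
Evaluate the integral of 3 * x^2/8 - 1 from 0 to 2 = -1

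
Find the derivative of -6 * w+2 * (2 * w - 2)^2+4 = 16*w - 22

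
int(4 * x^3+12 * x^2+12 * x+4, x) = x^4 + 4*x^3 + 6*x^2 + 4*x + C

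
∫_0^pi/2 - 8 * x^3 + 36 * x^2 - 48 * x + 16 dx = -pi*(-2 + pi/2)^3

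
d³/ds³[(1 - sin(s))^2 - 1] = -4*sin(2*s) + 2*cos(s)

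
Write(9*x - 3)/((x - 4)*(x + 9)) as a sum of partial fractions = 84/(13*(x + 9)) + 33/(13*(x - 4))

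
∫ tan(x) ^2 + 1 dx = tan(x) + C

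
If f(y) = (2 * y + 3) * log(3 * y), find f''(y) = (2*y - 3)/y^2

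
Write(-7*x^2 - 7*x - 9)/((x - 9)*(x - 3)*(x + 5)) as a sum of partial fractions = -149/(112*(x + 5)) + 31/(16*(x - 3)) - 213/(28*(x - 9))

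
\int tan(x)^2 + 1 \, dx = tan(x) + C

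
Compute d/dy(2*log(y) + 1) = 2/y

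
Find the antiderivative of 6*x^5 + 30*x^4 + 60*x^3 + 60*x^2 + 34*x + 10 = x^6 + 6*x^5 + 15*x^4 + 20*x^3 + 17*x^2 + 10*x + C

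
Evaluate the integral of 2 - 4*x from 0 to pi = -2*pi^2 + 2*pi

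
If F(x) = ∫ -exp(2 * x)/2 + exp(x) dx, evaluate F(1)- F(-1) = -exp(2)/4 - exp(-1) + exp(-2)/4 + E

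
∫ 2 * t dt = t^2 + C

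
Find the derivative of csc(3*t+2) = -3*cot(3*t + 2)*csc(3*t + 2)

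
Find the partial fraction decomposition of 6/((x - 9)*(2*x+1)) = -12/(19*(2*x + 1)) + 6/(19*(x - 9))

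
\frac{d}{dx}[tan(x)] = cos(x)^(-2)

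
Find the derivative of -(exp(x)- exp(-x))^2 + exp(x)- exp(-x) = (-2*exp(4*x) + exp(3*x) + exp(x) + 2)*exp(-2*x)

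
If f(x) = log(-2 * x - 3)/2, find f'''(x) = 8/(8*x^3 + 36*x^2 + 54*x + 27)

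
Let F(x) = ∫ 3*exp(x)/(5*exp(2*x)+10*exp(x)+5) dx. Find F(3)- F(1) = -3*E/(5*(1 + E)) + 3*exp(3)/(5*(1 + exp(3)))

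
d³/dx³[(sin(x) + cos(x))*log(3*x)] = sqrt(2)*(-x^3*log(x)*cos(x + pi/4) - x^3*log(3)*cos(x + pi/4) - 3*x^2*sin(x + pi/4) - 3*x*cos(x + pi/4) + 2*sin(x + pi/4))/x^3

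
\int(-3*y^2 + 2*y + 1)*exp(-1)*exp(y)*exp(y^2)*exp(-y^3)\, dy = exp(-y^3 + y^2 + y - 1) + C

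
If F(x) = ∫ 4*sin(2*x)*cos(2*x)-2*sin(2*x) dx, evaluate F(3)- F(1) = -cos(6)^2 + cos(2)^2 - cos(2) + cos(6)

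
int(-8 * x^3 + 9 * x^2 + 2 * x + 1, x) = -2*x^4 + 3*x^3 + x^2 + x + C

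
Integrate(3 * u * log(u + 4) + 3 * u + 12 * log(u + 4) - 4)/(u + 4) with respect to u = (3*u - 4)*log(u + 4) + C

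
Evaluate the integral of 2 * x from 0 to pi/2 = pi^2/4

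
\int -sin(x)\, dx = cos(x) + C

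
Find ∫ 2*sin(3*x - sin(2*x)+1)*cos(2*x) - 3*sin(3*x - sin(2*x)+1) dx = cos(3*x - sin(2*x) + 1) + C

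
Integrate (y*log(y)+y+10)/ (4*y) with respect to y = (y + 10)*log(y)/4 + C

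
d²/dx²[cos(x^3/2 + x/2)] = -9*x^4*cos(x^3/2 + x/2)/4 - 3*x^2*cos(x^3/2 + x/2)/2 - 3*x*sin(x^3/2 + x/2) - cos(x^3/2 + x/2)/4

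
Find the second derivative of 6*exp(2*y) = 24*exp(2*y)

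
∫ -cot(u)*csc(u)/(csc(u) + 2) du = log(csc(u) + 2) + C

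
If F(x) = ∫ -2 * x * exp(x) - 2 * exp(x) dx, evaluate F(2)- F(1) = -4*exp(2) + 2*E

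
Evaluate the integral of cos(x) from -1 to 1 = 2*sin(1)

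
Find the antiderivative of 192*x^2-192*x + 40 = 64*x^3 - 96*x^2 + 40*x + C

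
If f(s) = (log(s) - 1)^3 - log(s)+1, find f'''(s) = (6*log(s)^2 - 30*log(s) + 28)/s^3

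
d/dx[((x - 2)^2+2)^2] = 4*x^3 - 24*x^2 + 56*x - 48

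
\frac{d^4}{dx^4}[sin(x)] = sin(x)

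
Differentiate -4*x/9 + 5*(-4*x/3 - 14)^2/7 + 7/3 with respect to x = 160*x/63 + 236/9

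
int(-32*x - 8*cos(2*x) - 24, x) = -16*x^2 - 24*x - 4*sin(2*x) + C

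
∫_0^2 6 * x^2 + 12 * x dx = 40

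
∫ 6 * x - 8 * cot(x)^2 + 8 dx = 3*x^2 + 16*x + 8*cot(x) + C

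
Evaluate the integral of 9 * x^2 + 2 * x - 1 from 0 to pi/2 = -4 + (4 + 3*pi/2)*(-pi/2 + 1 + pi^2/4)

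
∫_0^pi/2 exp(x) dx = -1 + exp(pi/2)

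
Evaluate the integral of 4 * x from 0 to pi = 2*pi^2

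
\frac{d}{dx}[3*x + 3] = 3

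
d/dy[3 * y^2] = 6*y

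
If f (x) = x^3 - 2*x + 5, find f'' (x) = 6*x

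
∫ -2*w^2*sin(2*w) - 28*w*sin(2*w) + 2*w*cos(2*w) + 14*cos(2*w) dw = w*(w + 14)*cos(2*w) + C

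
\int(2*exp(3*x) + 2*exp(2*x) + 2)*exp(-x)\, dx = 2*(exp(x) + 2)*sinh(x) + C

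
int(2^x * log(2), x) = 2^x + C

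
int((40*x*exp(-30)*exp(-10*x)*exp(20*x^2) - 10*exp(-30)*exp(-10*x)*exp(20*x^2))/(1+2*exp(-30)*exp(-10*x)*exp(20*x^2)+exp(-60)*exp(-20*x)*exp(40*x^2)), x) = exp(20*x^2)/(exp(20*x^2) + exp(10*x + 30)) + C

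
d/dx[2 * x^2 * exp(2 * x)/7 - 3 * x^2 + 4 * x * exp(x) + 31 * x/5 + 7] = 4*x^2*exp(2*x)/7 + 4*x*exp(2*x)/7 + 4*x*exp(x) - 6*x + 4*exp(x) + 31/5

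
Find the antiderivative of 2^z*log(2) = 2^z + C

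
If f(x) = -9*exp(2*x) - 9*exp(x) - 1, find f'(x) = -18*exp(2*x) - 9*exp(x)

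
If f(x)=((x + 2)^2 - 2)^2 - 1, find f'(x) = 4*x^3 + 24*x^2 + 40*x + 16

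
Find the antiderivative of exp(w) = exp(w) + C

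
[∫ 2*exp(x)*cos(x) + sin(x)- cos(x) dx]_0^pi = 1 - exp(pi)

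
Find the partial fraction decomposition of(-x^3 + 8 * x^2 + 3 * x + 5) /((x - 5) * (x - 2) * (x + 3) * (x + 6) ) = -491/(264*(x + 6)) + 19/(24*(x + 3)) - 7/(24*(x - 2)) + 95/(264*(x - 5))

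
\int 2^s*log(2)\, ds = 2^s + C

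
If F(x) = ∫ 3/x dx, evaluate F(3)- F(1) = 3*log(3)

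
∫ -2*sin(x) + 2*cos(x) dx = 2*sqrt(2)*sin(x + pi/4) + C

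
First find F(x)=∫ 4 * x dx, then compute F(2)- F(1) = 6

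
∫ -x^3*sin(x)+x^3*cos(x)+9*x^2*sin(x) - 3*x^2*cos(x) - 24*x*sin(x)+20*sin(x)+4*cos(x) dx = sqrt(2)*(x - 2)^3*sin(x + pi/4) + C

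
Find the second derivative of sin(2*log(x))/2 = -(2*sin(2*log(x)) + cos(2*log(x)))/x^2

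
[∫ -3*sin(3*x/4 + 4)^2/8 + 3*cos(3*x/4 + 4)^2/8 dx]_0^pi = -sqrt(2)*sin(pi/4 + 8)/4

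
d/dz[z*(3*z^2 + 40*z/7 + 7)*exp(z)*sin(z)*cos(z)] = (3*z^3*sin(2*z)/2 + 3*z^3*cos(2*z) + 103*z^2*sin(2*z)/14 + 40*z^2*cos(2*z)/7 + 129*z*sin(2*z)/14 + 7*z*cos(2*z) + 7*sin(2*z)/2)*exp(z)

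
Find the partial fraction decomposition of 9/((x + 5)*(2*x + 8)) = -9/(2*(x + 5)) + 9/(2*(x + 4))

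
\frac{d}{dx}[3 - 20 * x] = -20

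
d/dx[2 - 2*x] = -2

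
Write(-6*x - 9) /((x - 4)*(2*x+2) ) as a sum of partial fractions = 3/(10*(x + 1)) - 33/(10*(x - 4))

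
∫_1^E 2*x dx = -1 + exp(2)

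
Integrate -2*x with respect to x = -x^2 + C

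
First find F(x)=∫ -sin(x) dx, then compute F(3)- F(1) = cos(3) - cos(1)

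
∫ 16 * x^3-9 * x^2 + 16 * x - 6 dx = 4*x^4 - 3*x^3 + 8*x^2 - 6*x + C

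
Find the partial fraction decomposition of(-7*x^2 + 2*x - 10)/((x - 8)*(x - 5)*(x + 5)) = -3/(2*(x + 5)) + 35/(6*(x - 5)) - 34/(3*(x - 8))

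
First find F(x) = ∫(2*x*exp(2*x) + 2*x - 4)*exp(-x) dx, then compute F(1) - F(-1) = -4*E + 4*exp(-1)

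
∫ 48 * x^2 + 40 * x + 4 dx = 16*x^3 + 20*x^2 + 4*x + C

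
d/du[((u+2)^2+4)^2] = 4*u^3 + 24*u^2 + 64*u + 64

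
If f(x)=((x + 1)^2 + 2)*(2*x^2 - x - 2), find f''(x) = 24*x^2 + 18*x + 4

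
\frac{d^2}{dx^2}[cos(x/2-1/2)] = -cos((x - 1)/2)/4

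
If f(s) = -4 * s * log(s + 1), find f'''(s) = (4*s + 12)/(s^3 + 3*s^2 + 3*s + 1)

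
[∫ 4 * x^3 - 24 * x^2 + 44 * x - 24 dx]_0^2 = -8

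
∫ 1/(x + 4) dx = log(3*x + 12) + C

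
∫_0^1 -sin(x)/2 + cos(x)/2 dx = -1/2 + cos(1)/2 + sin(1)/2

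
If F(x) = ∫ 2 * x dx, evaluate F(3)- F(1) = 8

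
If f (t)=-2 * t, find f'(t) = -2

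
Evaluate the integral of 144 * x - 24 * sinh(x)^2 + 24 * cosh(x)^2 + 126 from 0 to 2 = 588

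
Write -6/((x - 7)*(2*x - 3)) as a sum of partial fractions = 12/(11*(2*x - 3)) - 6/(11*(x - 7))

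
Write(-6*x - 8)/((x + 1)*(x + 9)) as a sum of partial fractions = -23/(4*(x + 9)) - 1/(4*(x + 1))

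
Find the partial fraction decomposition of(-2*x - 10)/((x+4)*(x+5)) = -2/(x + 4)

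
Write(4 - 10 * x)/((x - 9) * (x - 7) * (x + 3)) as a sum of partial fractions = 17/(60*(x + 3)) + 33/(10*(x - 7)) - 43/(12*(x - 9))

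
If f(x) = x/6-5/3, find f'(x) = 1/6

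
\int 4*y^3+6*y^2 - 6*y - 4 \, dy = y^4 + 2*y^3 - 3*y^2 - 4*y + C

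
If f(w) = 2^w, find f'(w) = 2^w*log(2)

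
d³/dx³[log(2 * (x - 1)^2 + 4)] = (4*x^3 - 12*x^2 - 12*x + 20)/(x^6 - 6*x^5 + 21*x^4 - 44*x^3 + 63*x^2 - 54*x + 27)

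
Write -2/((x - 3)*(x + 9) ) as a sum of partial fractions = 1/(6*(x + 9)) - 1/(6*(x - 3))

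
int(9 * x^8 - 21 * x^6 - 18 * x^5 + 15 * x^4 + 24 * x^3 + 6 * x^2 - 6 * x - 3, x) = x^9 - 3*x^7 - 3*x^6 + 3*x^5 + 6*x^4 + 2*x^3 - 3*x^2 - 3*x + C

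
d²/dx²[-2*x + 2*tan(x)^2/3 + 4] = 4*tan(x)^4 + 16*tan(x)^2/3 + 4/3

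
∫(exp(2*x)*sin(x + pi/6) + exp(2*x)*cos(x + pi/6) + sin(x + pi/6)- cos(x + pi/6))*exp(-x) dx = 2*sin(x + pi/6)*sinh(x) + C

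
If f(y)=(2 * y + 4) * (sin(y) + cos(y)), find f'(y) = -2*y*sin(y) + 2*y*cos(y) - 2*sin(y) + 6*cos(y)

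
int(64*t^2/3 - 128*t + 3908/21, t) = 64*t^3/9 - 64*t^2 + 3908*t/21 + C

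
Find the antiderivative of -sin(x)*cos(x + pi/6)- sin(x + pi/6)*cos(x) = cos(2*x + pi/6)/2 + C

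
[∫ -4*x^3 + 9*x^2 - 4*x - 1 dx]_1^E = ((-2 + E)^2 + 1)*(-exp(2) - E - 1) + 6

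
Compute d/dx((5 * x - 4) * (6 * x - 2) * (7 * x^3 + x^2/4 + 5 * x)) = 1050*x^4 - 922*x^3 + 1185*x^2/2 - 336*x + 40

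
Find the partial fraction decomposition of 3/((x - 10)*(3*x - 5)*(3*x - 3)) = -9/(50*(3*x - 5)) + 1/(18*(x - 1)) + 1/(225*(x - 10))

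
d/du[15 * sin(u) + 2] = 15*cos(u)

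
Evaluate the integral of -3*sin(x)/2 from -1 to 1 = 0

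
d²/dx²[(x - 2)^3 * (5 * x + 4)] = 60*x^2 - 156*x + 72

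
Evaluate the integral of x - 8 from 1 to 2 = -13/2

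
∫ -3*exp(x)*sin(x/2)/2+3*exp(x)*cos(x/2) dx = 3*exp(x)*cos(x/2) + C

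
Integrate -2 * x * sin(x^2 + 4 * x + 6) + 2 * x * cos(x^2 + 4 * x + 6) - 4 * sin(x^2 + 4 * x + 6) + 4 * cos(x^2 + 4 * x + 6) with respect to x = sin((x + 2)^2 + 2) + cos((x + 2)^2 + 2) + C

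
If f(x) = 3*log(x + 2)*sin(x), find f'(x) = 3*(x*log(x + 2)*cos(x) + 2*log(x + 2)*cos(x) + sin(x))/(x + 2)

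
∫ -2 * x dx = -x^2 + C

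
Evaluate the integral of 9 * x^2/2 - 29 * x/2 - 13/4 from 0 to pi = (-4 + 3*pi/4)*(1 + pi + 2*pi^2) + 4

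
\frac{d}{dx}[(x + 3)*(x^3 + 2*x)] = 4*x^3 + 9*x^2 + 4*x + 6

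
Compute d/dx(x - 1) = 1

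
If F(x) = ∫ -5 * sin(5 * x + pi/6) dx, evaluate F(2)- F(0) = -sqrt(3)/2 + cos(pi/6 + 10)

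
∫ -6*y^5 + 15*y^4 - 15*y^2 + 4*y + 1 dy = -y^6 + 3*y^5 - 5*y^3 + 2*y^2 + y + C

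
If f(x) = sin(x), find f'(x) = cos(x)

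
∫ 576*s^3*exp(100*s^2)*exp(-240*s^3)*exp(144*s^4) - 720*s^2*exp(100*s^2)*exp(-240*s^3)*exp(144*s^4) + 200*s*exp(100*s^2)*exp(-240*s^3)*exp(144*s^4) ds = exp(4*s^2*(6*s - 5)^2) + C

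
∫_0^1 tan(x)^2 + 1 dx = tan(1)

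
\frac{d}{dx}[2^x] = 2^x*log(2)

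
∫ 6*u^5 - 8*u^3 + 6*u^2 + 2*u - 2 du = u^6 - 2*u^4 + 2*u^3 + u^2 - 2*u + C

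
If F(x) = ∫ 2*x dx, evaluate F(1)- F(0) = 1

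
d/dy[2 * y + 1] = 2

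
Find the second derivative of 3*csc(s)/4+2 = 3*(-1 + 2/sin(s)^2)/(4*sin(s))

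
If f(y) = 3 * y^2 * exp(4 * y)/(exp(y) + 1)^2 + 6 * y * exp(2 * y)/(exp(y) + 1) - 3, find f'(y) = (6*y^2*exp(5*y) + 12*y^2*exp(4*y) + 6*y*exp(5*y) + 12*y*exp(4*y) + 18*y*exp(3*y) + 12*y*exp(2*y) + 6*exp(4*y) + 12*exp(3*y) + 6*exp(2*y))/(exp(3*y) + 3*exp(2*y) + 3*exp(y) + 1)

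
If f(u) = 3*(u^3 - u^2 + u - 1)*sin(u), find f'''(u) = -3*u^3*cos(u) - 27*u^2*sin(u) + 3*u^2*cos(u) + 18*u*sin(u) + 51*u*cos(u) + 9*sin(u) - 15*cos(u)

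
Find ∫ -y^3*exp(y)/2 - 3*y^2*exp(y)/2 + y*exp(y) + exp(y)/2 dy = (-y^3 + 2*y - 1)*exp(y)/2 + C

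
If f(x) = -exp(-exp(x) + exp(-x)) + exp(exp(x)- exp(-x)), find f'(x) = (exp(2*x) + exp(2*exp(x) - 2*exp(-x)) + exp(2*x + 2*exp(x) - 2*exp(-x)) + 1)*exp(-x - exp(x) + exp(-x))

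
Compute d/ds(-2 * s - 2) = -2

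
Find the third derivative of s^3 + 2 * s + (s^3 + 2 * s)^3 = 504*s^6 + 1260*s^4 + 720*s^2 + 54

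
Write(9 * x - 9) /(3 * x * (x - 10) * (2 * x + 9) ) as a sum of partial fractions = -22/(87*(2*x + 9)) + 27/(290*(x - 10)) + 1/(30*x)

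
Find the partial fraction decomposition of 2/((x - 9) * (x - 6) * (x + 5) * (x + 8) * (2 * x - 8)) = 1/(8568*(x + 8)) - 1/(4158*(x + 5)) + 1/(1080*(x - 4)) - 1/(924*(x - 6)) + 1/(3570*(x - 9))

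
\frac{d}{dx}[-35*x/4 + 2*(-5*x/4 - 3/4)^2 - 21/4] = 25*x/4 - 5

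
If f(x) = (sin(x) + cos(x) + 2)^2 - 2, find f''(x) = -4*sin(2*x) - 4*sqrt(2)*sin(x + pi/4)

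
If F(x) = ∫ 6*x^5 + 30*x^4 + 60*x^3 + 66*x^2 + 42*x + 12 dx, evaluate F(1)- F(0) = 77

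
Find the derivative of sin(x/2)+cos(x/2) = -sin(x/2)/2 + cos(x/2)/2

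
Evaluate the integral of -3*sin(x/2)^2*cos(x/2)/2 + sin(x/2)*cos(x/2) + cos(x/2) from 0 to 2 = (-sin(1)^2 + sin(1) + 2)*sin(1)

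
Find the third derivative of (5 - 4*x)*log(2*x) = (4*x + 10)/x^3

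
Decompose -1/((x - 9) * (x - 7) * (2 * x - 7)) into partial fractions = -4/(77*(2*x - 7)) + 1/(14*(x - 7)) - 1/(22*(x - 9))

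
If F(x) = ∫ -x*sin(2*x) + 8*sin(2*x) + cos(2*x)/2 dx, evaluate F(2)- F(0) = 4 - 3*cos(4)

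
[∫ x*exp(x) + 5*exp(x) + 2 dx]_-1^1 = -3*exp(-1) + 4 + 5*E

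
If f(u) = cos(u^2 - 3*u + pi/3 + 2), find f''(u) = -4*u^2*cos(u^2 - 3*u + pi/3 + 2) + 12*u*cos(u^2 - 3*u + pi/3 + 2) - 2*sin(u^2 - 3*u + pi/3 + 2) - 9*cos(u^2 - 3*u + pi/3 + 2)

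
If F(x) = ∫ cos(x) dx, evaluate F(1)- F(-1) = 2*sin(1)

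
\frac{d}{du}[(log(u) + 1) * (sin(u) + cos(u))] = sqrt(2)*(u*log(u)*cos(u + pi/4) + u*cos(u + pi/4) + sin(u + pi/4))/u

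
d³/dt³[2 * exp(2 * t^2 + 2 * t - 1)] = 128*t^3*exp(2*t^2 + 2*t - 1) + 192*t^2*exp(2*t^2 + 2*t - 1) + 192*t*exp(2*t^2 + 2*t - 1) + 64*exp(2*t^2 + 2*t - 1)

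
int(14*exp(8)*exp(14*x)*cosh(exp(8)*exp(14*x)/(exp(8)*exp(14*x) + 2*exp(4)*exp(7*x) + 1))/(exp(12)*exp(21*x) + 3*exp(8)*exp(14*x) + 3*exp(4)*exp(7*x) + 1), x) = sinh(exp(14*x + 8)/(exp(7*x + 4) + 1)^2) + C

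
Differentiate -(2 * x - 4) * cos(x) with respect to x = 2*x*sin(x) - 4*sin(x) - 2*cos(x)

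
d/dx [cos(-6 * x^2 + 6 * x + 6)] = 6*(2*x - 1)*sin(6*(-x^2 + x + 1))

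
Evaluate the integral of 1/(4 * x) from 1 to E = 1/4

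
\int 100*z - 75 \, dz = 50*z^2 - 75*z + C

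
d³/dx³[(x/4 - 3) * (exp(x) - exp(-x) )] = (x*exp(2*x) + x - 9*exp(2*x) - 15)*exp(-x)/4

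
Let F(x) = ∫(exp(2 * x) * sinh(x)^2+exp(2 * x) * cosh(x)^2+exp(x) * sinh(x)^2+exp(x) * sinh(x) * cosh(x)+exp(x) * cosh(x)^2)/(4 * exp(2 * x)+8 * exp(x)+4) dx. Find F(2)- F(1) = -E*sinh(2)/(8*(1 + E)) + exp(2)*sinh(4)/(8*(1 + exp(2)))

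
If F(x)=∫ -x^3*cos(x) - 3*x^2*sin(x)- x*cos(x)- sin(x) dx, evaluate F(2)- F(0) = -10*sin(2)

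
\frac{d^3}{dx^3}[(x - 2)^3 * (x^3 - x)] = 120*x^3 - 360*x^2 + 264*x - 12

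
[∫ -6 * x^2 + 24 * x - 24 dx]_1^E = -2 - 2*(-2 + E)^3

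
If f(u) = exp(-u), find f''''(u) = exp(-u)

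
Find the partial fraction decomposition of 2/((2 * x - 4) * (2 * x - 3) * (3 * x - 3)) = -4/(3*(2*x - 3)) + 1/(3*(x - 1)) + 1/(3*(x - 2))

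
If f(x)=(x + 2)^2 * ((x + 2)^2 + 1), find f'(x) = 4*x^3 + 24*x^2 + 50*x + 36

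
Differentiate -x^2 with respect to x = -2*x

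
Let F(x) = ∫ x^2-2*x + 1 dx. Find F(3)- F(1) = 8/3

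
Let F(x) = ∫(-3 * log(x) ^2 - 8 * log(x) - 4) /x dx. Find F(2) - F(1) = -(log(2) + 1)^3 - (log(2) + 1)^2 + log(2) + 2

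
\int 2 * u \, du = u^2 + C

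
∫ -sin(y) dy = cos(y) + C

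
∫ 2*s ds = s^2 + C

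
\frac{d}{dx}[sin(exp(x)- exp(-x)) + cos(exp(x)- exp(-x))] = sqrt(2)*(exp(2*x) + 1)*exp(-x)*cos(exp(x) + pi/4 - exp(-x))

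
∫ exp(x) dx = exp(x) + C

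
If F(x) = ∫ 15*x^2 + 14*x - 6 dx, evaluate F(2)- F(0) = 56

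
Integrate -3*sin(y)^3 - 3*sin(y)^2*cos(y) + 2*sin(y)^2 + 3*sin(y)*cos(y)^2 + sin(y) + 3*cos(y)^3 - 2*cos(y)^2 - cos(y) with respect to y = -sin(2*y) + sqrt(2)*sin(y + pi/4)/2 - sqrt(2)*cos(3*y + pi/4)/2 + C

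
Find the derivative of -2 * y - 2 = -2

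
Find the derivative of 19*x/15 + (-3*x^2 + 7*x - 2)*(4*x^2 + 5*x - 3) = -48*x^3 + 39*x^2 + 72*x - 446/15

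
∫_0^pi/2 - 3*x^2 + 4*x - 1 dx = -pi*(-1 + pi/2)^2/2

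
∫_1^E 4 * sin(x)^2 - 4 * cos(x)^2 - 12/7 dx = -12*E/7 - 2*sin(2*E) + 12/7 + 2*sin(2)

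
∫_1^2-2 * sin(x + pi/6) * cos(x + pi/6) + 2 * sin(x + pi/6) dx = 2*cos(pi/6 + 1) + cos(pi/3 + 4)/2 - cos(pi/3 + 2)/2 - 2*cos(pi/6 + 2)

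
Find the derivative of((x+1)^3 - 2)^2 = 6*x^5 + 30*x^4 + 60*x^3 + 48*x^2 + 6*x - 6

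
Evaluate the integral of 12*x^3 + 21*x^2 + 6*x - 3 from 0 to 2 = 110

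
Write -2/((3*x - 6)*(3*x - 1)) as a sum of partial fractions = 2/(5*(3*x - 1)) - 2/(15*(x - 2))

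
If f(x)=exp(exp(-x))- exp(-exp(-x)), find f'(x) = (-exp(2*exp(-x)) - 1)*exp(-x - exp(-x))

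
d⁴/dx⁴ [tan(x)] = 24*tan(x)^5 + 40*tan(x)^3 + 16*tan(x)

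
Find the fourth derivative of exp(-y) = exp(-y)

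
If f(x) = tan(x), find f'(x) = cos(x)^(-2)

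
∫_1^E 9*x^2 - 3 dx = -3*E + 3*exp(3)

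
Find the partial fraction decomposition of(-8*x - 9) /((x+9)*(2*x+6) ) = -21/(4*(x + 9)) + 5/(4*(x + 3))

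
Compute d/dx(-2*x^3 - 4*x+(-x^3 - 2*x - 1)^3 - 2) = -9*x^8 - 42*x^6 - 18*x^5 - 60*x^4 - 48*x^3 - 39*x^2 - 24*x - 10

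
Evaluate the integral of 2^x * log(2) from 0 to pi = -1 + 2^pi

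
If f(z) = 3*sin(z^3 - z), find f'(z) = 3*(3*z^2 - 1)*cos(z*(z^2 - 1))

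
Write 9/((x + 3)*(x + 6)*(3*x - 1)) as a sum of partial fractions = 81/(190*(3*x - 1)) + 3/(19*(x + 6)) - 3/(10*(x + 3))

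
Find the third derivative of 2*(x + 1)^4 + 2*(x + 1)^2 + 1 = 48*x + 48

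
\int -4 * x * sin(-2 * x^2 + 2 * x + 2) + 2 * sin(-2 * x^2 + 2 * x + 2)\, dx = -cos(2*(-x^2 + x + 1)) + C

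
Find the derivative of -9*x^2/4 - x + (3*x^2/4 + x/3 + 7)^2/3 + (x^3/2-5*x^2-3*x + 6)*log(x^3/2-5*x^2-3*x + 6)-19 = 3*x^3/4 + 3*x^2*log(x^3/2 - 5*x^2 - 3*x + 6)/2 + 2*x^2 - 10*x*log(x^3/2 - 5*x^2 - 3*x + 6) - 401*x/54 - 3*log(x^3/2 - 5*x^2 - 3*x + 6) - 22/9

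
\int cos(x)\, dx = sin(x) + C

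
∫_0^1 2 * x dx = 1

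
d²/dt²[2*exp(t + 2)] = 2*exp(t + 2)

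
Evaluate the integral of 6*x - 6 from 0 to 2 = 0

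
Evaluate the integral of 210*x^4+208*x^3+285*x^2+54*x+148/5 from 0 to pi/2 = 33*pi/10 + 15 + (5 + 2*pi + 7*pi^2/4)*(-3 + pi^2 + 7*pi/2 + 3*pi^3/4)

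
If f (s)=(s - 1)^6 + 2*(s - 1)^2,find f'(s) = 6*s^5 - 30*s^4 + 60*s^3 - 60*s^2 + 34*s - 10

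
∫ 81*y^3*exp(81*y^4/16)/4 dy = exp(81*y^4/16) + C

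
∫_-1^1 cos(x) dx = 2*sin(1)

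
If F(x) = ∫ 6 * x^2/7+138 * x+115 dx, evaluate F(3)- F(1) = 5526/7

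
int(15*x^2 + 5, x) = 5*x^3 + 5*x + C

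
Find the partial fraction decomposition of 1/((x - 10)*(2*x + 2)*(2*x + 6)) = 1/(104*(x + 3)) - 1/(88*(x + 1)) + 1/(572*(x - 10))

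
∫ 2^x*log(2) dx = 2^x + C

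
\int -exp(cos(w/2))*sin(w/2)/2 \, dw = exp(cos(w/2)) + C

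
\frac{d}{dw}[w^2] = 2*w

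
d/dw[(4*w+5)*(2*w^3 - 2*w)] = 32*w^3 + 30*w^2 - 16*w - 10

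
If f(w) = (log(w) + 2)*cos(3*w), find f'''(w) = (27*w^3*log(w)*sin(3*w) + 54*w^3*sin(3*w) - 27*w^2*cos(3*w) + 9*w*sin(3*w) + 2*cos(3*w))/w^3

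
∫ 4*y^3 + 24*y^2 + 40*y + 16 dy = y^4 + 8*y^3 + 20*y^2 + 16*y + C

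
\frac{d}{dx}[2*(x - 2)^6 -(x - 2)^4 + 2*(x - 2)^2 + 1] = 12*x^5 - 120*x^4 + 476*x^3 - 936*x^2 + 916*x - 360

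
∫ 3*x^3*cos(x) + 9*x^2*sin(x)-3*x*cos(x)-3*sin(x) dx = 3*x*(x^2 - 1)*sin(x) + C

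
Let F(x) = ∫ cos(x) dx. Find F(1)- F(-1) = 2*sin(1)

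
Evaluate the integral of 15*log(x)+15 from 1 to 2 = 30*log(2)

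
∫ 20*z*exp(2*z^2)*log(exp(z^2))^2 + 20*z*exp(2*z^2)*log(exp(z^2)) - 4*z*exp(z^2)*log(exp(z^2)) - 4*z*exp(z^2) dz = z^2*(5*z^2*exp(z^2) - 2)*exp(z^2) + C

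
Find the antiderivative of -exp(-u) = exp(-u) + C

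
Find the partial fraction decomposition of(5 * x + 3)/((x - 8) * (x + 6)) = 27/(14*(x + 6)) + 43/(14*(x - 8))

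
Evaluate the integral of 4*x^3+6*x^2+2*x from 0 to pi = -18 + (2 + (-1 + pi)^2)*(2 + (2 + pi)^2)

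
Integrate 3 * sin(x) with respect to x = -3*cos(x) + C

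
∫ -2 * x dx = -x^2 + C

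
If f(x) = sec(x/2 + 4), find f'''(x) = 3*tan(x/2 + 4)^3*sec(x/2 + 4)/4 + 5*tan(x/2 + 4)*sec(x/2 + 4)/8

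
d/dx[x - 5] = 1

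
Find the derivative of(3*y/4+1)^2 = 9*y/8 + 3/2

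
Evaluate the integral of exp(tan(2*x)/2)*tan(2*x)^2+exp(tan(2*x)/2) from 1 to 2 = -exp(tan(2)/2) + exp(tan(4)/2)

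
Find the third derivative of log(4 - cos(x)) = 2*(2*cos(x) + 7)*sin(x)/(cos(x) - 4)^3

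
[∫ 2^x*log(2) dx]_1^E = -2 + 2^E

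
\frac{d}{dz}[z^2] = 2*z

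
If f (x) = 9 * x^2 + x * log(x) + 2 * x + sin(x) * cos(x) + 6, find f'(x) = 18*x + log(x) + cos(2*x) + 3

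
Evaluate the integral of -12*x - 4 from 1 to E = (-4 + 3*E)*(-2*E - 4) - 6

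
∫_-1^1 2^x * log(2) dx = 3/2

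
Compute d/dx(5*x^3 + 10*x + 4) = 15*x^2 + 10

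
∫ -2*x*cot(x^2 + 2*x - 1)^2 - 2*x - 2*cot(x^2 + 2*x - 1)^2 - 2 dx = cot((x + 1)^2 - 2) + C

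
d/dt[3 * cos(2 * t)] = -6*sin(2*t)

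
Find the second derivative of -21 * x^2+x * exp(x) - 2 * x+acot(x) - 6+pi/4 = (x^5*exp(x) + 2*x^4*exp(x) - 42*x^4 + 2*x^3*exp(x) + 4*x^2*exp(x) - 84*x^2 + x*exp(x) + 2*x + 2*exp(x) - 42)/(x^4 + 2*x^2 + 1)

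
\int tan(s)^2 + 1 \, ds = tan(s) + C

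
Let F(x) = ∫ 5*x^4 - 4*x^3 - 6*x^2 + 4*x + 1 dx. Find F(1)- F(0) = 1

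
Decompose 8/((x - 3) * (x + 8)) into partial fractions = -8/(11*(x + 8)) + 8/(11*(x - 3))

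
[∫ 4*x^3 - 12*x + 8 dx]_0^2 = 8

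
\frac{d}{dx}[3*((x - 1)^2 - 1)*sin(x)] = 3*x^2*cos(x) + 6*x*sin(x) - 6*x*cos(x) - 6*sin(x)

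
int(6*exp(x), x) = 6*exp(x) + C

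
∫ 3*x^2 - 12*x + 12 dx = x^3 - 6*x^2 + 12*x + C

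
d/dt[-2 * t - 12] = -2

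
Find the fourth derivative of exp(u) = exp(u)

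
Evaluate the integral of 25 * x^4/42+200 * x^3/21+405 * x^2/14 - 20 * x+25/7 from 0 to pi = -30/7 + 5*(3 + pi^2/2 + 7*pi)*(-3*pi + 2 + pi^3/3 + 2*pi^2)/7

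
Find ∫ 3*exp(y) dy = 3*exp(y) + C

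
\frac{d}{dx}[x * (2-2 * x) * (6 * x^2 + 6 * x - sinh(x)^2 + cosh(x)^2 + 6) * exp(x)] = -2*(6*x^4 + 24*x^3 + x^2 - 5*x - 7)*exp(x)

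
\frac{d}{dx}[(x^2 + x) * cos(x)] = -x^2*sin(x) - x*sin(x) + 2*x*cos(x) + cos(x)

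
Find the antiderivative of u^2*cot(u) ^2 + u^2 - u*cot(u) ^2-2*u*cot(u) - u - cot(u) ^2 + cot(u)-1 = (-u^2 + u + 1)*cot(u) + C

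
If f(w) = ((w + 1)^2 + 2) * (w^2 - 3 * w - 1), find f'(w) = 4*w^3 - 3*w^2 - 8*w - 11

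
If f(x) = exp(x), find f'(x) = exp(x)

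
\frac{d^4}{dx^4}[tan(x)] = 24*tan(x)^5 + 40*tan(x)^3 + 16*tan(x)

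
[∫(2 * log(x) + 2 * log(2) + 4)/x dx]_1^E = -(log(2) + 2)^2 + (log(2) + 3)^2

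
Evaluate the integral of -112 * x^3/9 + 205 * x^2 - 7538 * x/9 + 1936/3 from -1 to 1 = 4282/3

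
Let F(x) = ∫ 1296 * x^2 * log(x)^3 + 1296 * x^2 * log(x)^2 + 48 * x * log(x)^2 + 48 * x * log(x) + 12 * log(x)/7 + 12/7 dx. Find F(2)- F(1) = 24*log(2)/7 + 96*log(2)^2 + 3456*log(2)^3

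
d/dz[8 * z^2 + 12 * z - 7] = 16*z + 12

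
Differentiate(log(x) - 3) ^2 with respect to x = (2*log(x) - 6)/x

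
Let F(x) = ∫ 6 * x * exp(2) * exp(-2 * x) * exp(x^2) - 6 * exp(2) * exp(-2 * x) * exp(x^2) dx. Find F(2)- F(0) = 0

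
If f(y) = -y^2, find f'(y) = -2*y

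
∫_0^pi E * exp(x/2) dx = -2*E + 2*exp(1 + pi/2)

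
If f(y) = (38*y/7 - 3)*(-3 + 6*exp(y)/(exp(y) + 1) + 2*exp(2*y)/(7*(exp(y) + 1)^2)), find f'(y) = (1748*y*exp(2*y) + 1596*y*exp(y) + 874*exp(3*y) - 92*exp(2*y) - 1680*exp(y) - 798)/(49*exp(3*y) + 147*exp(2*y) + 147*exp(y) + 49)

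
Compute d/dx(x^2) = 2*x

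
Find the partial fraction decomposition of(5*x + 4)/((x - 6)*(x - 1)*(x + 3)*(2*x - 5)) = -4/(7*(2*x - 5)) + 1/(36*(x + 3)) + 3/(20*(x - 1)) + 34/(315*(x - 6))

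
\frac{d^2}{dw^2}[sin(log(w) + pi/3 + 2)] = -sqrt(2)*cos(log(w) + pi/12 + 2)/w^2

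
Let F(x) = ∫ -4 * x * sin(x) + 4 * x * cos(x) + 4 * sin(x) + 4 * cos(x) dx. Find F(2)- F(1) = -4*sin(1) + 8*cos(2) - 4*cos(1) + 8*sin(2)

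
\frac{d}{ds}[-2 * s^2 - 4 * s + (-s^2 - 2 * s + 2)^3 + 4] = -6*s^5 - 30*s^4 - 24*s^3 + 48*s^2 + 20*s - 28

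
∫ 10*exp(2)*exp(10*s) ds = exp(10*s + 2) + C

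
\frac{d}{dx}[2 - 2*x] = -2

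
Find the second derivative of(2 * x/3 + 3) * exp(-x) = (2*x + 5)*exp(-x)/3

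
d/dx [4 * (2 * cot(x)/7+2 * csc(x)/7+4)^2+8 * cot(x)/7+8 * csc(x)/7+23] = -8*(63*cos(x) + 63 + 4*cos(x)^2/sin(x) + 8*cos(x)/sin(x) + 4/sin(x))/(49*sin(x)^2)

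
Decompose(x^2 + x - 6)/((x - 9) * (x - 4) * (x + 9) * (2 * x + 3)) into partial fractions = -2/(165*(2*x + 3)) - 11/(585*(x + 9)) - 14/(715*(x - 4)) + 2/(45*(x - 9))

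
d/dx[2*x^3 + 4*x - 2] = 6*x^2 + 4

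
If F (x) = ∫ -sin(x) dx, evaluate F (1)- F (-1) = 0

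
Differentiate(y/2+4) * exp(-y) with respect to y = (-y - 7)*exp(-y)/2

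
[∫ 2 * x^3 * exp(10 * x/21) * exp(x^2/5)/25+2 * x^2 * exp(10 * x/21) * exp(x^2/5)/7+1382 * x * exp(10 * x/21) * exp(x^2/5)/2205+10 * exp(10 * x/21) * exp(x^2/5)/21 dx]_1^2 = -71*exp(71/105)/105 + 184*exp(184/105)/105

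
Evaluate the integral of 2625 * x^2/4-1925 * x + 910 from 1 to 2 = -1785/4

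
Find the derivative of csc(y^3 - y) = (1 - 3*y^2)*cos(y*(y^2 - 1))/sin(y*(y^2 - 1))^2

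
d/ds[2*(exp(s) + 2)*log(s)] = (2*s*exp(s)*log(s) + 2*exp(s) + 4)/s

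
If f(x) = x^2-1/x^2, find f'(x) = (2*x^4 + 2)/x^3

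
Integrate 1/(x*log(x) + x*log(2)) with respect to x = log(2*log(2*x)) + C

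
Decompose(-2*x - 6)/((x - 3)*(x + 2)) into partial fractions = 2/(5*(x + 2)) - 12/(5*(x - 3))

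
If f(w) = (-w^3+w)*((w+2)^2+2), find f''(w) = -20*w^3 - 48*w^2 - 30*w + 8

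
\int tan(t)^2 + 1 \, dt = tan(t) + C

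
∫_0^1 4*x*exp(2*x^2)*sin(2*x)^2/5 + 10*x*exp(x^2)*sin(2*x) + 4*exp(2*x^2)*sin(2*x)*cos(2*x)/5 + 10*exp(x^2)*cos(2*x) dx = E*(E*sin(2)/5 + 5)*sin(2)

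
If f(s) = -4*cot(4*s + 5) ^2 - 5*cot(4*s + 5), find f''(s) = -384*cot(4*s + 5)^4 - 160*cot(4*s + 5)^3 - 512*cot(4*s + 5)^2 - 160*cot(4*s + 5) - 128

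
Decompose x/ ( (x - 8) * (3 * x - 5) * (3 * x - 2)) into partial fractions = 1/(33*(3*x - 2)) - 5/(57*(3*x - 5)) + 4/(209*(x - 8))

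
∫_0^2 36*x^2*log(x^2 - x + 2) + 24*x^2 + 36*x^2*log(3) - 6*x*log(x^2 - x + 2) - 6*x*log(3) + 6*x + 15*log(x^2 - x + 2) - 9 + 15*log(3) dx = -18*log(6) + 132*log(12)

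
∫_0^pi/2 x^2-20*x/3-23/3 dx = (-4 + pi/6)*(1 + pi/2)^2 + 4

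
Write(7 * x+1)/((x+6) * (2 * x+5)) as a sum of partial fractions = -33/(7*(2*x + 5)) + 41/(7*(x + 6))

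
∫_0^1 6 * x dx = 3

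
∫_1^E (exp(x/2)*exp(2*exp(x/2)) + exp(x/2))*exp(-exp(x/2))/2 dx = -exp(exp(1/2)) - exp(-exp(E/2)) + exp(-exp(1/2)) + exp(exp(E/2))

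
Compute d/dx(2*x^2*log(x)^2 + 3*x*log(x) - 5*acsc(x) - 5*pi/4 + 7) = (4*x^3*sqrt(1 - 1/x^2)*log(x)^2 + 4*x^3*sqrt(1 - 1/x^2)*log(x) + 3*x^2*sqrt(1 - 1/x^2)*log(x) + 3*x^2*sqrt(1 - 1/x^2) + 5)/(x^2*sqrt(1 - 1/x^2))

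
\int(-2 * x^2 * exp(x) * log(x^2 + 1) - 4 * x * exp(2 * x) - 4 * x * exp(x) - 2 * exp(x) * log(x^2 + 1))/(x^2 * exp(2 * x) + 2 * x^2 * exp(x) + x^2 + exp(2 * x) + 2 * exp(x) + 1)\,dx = (-2*exp(x)*log(x^2 + 1) + 7*exp(x) + 7)/(exp(x) + 1) + C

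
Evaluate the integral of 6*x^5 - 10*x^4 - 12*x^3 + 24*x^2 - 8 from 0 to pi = -4 + (-pi^3 - 2 + 2*pi + pi^2)^2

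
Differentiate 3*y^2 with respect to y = 6*y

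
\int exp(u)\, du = exp(u) + C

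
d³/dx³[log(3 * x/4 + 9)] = 2/(x^3 + 36*x^2 + 432*x + 1728)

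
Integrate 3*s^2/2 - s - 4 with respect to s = s^3/2 - s^2/2 - 4*s + C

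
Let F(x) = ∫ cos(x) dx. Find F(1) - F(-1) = 2*sin(1)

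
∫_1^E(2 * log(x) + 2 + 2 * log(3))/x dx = -(1 + log(3))^2 + (log(3) + 2)^2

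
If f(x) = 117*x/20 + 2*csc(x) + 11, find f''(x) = -2/sin(x) + 4/sin(x)^3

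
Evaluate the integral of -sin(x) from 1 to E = cos(E) - cos(1)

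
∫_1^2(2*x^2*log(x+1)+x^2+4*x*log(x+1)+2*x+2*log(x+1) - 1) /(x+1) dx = -2*log(2) + 7*log(3)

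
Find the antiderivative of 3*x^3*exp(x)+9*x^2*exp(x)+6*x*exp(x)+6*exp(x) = 3*x*(x^2 + 2)*exp(x) + C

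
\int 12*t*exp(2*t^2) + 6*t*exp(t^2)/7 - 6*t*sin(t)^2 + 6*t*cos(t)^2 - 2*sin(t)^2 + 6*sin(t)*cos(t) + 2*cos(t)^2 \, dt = (3*t + 1)*sin(2*t) + 3*exp(2*t^2) + 3*exp(t^2)/7 + C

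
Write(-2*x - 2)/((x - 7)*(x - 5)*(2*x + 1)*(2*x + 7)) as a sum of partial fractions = -10/(1071*(2*x + 7)) - 2/(495*(2*x + 1)) + 6/(187*(x - 5)) - 8/(315*(x - 7))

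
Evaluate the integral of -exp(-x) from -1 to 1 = -E + exp(-1)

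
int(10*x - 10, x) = 5*x^2 - 10*x + C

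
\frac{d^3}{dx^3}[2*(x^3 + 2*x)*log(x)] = (12*x^2*log(x) + 22*x^2 - 4)/x^2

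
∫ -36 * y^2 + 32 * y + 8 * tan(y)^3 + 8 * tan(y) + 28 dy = -12*y^3 + 16*y^2 + 28*y + 4*tan(y)^2 + C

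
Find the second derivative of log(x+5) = -1/(x^2 + 10*x + 25)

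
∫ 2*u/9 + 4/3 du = u^2/9 + 4*u/3 + C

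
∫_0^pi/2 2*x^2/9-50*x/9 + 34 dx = 2*(-4 + pi/6)^3 - (-4 + pi/6)^2 - pi/3 + 144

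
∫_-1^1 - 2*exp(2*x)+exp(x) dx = -(1 + E)^2 - 3*exp(-1) + (exp(-1) + 1)^2 + 3*E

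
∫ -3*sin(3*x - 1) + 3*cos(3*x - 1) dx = sqrt(2)*cos(-3*x + pi/4 + 1) + C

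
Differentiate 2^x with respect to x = 2^x*log(2)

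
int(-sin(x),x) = cos(x) + C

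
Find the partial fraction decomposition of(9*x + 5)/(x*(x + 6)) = 49/(6*(x + 6)) + 5/(6*x)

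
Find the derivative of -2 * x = -2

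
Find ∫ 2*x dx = x^2 + C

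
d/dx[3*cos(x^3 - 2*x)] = 3*(2 - 3*x^2)*sin(x*(x^2 - 2))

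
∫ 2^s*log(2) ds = 2^s + C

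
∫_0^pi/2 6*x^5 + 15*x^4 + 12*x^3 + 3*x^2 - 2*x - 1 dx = -pi^2/4 - pi/2 + (pi/2 + pi^2/4)^3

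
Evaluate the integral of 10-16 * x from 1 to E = (-4 + 2*E)*(-4*E - 3) - 14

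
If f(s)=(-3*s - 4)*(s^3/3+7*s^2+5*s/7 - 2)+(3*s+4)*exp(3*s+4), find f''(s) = -12*s^2 + 27*s*exp(3*s + 4) - 134*s + 54*exp(3*s + 4) - 422/7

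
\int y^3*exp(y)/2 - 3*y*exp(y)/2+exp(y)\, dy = (y - 1)^3*exp(y)/2 + C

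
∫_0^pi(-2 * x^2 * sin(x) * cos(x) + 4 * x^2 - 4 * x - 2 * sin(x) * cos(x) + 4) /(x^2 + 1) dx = -2*log(1 + pi^2) + 4*pi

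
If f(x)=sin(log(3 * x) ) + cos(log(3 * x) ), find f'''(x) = 2*(sin(log(x) + log(3)) + 2*cos(log(x) + log(3)))/x^3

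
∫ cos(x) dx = sin(x) + C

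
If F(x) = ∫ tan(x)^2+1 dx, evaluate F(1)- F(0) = tan(1)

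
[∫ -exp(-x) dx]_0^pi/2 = -1 + exp(-pi/2)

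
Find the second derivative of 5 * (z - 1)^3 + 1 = 30*z - 30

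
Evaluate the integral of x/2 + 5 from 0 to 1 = 21/4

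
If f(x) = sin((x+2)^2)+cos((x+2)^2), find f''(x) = -4*sqrt(2)*x^2*sin(x^2 + 4*x + pi/4 + 4) - 16*sqrt(2)*x*sin(x^2 + 4*x + pi/4 + 4) - 18*sin(x^2 + 4*x + 4) - 14*cos(x^2 + 4*x + 4)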